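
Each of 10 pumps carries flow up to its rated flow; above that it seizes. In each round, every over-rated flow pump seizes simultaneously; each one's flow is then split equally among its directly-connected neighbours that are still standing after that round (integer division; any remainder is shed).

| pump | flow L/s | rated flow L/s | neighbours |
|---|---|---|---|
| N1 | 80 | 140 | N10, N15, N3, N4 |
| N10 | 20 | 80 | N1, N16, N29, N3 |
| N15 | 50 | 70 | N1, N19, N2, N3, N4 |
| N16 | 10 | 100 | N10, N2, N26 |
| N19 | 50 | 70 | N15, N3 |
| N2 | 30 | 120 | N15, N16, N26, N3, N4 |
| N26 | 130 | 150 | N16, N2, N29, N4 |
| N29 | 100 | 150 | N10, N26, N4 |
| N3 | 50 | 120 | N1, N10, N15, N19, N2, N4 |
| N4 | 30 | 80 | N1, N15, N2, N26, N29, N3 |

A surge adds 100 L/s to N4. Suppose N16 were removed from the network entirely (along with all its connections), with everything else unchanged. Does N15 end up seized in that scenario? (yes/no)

With N16 removed:
Round 1 — N4 at 130 > 80. N4 seizes.
  N4 sheds 130 L/s to N1, N15, N2, N26, N29, N3: 21 each (4 lost).
    N1: 80+21 = 101 ≤ 140
    N15: 50+21 = 71 > 70
    N2: 30+21 = 51 ≤ 120
    N26: 130+21 = 151 > 150
    N29: 100+21 = 121 ≤ 150
    N3: 50+21 = 71 ≤ 120
Round 2 — N15, N26 seize.
  N15 sheds 71 L/s to N1, N19, N2, N3: 17 each (3 lost).
    N1: 101+17 = 118 ≤ 140
    N19: 50+17 = 67 ≤ 70
    N2: 51+17 = 68 ≤ 120
    N3: 71+17 = 88 ≤ 120
  N26 sheds 151 L/s to N2, N29: 75 each (1 lost).
    N2: 68+75 = 143 > 120
    N29: 121+75 = 196 > 150
Round 3 — N2, N29 seize.
  N2 sheds 143 L/s to N3: 143 each.
    N3: 88+143 = 231 > 120
  N29 sheds 196 L/s to N10: 196 each.
    N10: 20+196 = 216 > 80
Round 4 — N10, N3 seize.
  N10 sheds 216 L/s to N1: 216 each.
    N1: 118+216 = 334 > 140
  N3 sheds 231 L/s to N1, N19: 115 each (1 lost).
    N1: 334+115 = 449 > 140
    N19: 67+115 = 182 > 70
Round 5 — N1, N19 seize.
  N1 sheds 449 L/s: no online neighbours, lost.
  N19 sheds 182 L/s: no online neighbours, lost.
No further seizures.

yes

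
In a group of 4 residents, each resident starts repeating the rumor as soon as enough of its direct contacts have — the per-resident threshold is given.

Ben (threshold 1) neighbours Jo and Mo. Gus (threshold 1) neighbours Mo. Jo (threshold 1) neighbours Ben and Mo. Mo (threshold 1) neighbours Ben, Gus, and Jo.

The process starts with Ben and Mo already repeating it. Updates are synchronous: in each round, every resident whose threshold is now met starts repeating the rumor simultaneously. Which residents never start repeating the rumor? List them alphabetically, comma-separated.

none

Round 1 — Ben, Mo start repeating the rumor (initial).
Round 2 — checking thresholds:
  Gus: 1 of 1 neighbours ≥ 1, starts repeating the rumor.
  Jo: 2 of 2 neighbours ≥ 1, starts repeating the rumor.
Round 3 — no new spreads; cascade stops.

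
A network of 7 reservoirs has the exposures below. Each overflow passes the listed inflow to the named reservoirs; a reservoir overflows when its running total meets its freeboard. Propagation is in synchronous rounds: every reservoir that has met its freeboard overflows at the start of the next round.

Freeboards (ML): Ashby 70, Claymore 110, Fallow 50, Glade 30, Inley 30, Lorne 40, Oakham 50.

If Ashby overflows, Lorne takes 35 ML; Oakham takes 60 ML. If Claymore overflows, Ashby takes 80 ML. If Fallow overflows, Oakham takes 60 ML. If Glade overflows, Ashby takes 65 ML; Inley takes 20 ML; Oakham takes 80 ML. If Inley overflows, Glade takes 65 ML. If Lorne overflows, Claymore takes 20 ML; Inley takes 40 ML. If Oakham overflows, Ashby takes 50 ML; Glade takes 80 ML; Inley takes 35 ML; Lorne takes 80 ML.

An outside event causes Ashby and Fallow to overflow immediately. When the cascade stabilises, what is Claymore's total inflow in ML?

Round 1 — Ashby, Fallow overflow (initial).
  Lorne: +35 → 35 < 40
  Oakham: +60+60 → 120 ≥ 50
Round 2 — Oakham overflows.
  Glade: +80 → 80 ≥ 30
  Inley: +35 → 35 ≥ 30
  Lorne: +80 → 115 ≥ 40
Round 3 — Glade, Inley, Lorne overflow.
  Claymore: +20 → 20 < 110
No further overflows.

20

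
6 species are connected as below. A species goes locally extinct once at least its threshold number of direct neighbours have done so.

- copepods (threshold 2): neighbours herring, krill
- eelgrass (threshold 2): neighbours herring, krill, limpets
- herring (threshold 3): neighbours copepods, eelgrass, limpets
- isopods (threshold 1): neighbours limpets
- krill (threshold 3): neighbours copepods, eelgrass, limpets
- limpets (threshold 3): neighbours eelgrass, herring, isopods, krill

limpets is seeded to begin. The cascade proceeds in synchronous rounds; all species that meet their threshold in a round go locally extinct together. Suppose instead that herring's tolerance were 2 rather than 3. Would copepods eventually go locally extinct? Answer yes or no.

no

With herring's tolerance at 2:
Round 1 — limpets goes locally extinct (initial).
Round 2 — checking thresholds:
  eelgrass: 1 of 3 neighbours < 2, holds.
  herring: 1 of 3 neighbours < 2, holds.
  isopods: 1 of 1 neighbours ≥ 1, goes locally extinct.
  krill: 1 of 3 neighbours < 3, holds.
Round 3 — no new extinctions; cascade stops.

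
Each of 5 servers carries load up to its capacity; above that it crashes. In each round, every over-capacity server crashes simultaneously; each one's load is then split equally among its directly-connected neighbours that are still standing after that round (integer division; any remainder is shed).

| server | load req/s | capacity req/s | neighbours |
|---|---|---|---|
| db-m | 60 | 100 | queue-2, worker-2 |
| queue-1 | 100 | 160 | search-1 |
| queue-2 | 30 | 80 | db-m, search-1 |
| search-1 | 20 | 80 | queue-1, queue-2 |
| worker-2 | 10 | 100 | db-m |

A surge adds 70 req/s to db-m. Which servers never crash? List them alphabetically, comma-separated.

worker-2

Round 1 — db-m at 130 > 100. db-m crashes.
  db-m sheds 130 req/s to queue-2, worker-2: 65 each.
    queue-2: 30+65 = 95 > 80
    worker-2: 10+65 = 75 ≤ 100
Round 2 — queue-2 crashes.
  queue-2 sheds 95 req/s to search-1: 95 each.
    search-1: 20+95 = 115 > 80
Round 3 — search-1 crashes.
  search-1 sheds 115 req/s to queue-1: 115 each.
    queue-1: 100+115 = 215 > 160
Round 4 — queue-1 crashes.
  queue-1 sheds 215 req/s: no online neighbours, lost.
No further crashes.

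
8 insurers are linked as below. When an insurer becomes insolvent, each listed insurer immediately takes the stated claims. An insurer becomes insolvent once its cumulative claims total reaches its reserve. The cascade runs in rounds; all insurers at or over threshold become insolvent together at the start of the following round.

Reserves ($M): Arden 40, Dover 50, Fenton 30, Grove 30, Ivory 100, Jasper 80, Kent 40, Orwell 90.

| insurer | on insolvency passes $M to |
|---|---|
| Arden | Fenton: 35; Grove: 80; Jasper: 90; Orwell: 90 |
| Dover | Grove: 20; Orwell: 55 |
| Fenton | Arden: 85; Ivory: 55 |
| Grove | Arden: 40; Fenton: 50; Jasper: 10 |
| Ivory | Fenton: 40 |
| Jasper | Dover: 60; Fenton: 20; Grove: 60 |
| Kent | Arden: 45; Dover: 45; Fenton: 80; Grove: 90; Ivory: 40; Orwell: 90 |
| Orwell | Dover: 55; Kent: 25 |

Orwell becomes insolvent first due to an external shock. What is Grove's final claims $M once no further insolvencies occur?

20

Round 1 — Orwell becomes insolvent (initial).
  Dover: +55 → 55 ≥ 50
  Kent: +25 → 25 < 40
Round 2 — Dover becomes insolvent.
  Grove: +20 → 20 < 30
No further insolvencies.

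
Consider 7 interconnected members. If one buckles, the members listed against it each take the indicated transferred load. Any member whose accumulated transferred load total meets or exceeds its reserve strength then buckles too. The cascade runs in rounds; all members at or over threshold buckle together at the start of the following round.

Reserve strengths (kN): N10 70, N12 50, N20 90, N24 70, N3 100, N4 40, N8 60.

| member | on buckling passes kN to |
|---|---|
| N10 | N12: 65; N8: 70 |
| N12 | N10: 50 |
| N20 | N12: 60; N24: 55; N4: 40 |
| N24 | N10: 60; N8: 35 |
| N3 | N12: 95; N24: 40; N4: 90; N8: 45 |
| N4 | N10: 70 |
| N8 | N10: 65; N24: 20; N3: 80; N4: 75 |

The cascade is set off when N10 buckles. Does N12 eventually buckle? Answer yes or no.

yes

Round 1 — N10 buckles (initial).
  N12: +65 → 65 ≥ 50
  N8: +70 → 70 ≥ 60
Round 2 — N12, N8 buckle.
  N24: +20 → 20 < 70
  N3: +80 → 80 < 100
  N4: +75 → 75 ≥ 40
Round 3 — N4 buckles.
No further bucklings.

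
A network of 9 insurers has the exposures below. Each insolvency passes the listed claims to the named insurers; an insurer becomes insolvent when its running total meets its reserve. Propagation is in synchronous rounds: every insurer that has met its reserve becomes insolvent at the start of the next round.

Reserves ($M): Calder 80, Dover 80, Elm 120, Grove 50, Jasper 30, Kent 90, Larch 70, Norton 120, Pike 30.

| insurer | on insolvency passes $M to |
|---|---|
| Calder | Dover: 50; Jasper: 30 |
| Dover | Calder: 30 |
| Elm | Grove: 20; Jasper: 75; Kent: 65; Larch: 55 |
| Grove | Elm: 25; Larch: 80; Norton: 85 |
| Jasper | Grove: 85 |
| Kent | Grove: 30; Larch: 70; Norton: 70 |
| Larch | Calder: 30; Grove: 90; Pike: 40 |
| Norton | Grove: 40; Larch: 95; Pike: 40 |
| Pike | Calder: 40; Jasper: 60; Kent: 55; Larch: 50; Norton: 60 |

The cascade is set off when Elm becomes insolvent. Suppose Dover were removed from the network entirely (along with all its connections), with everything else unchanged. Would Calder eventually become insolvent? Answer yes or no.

With Dover removed:
Round 1 — Elm becomes insolvent (initial).
  Grove: +20 → 20 < 50
  Jasper: +75 → 75 ≥ 30
  Kent: +65 → 65 < 90
  Larch: +55 → 55 < 70
Round 2 — Jasper becomes insolvent.
  Grove: +85 → 105 ≥ 50
Round 3 — Grove becomes insolvent.
  Larch: +80 → 135 ≥ 70
  Norton: +85 → 85 < 120
Round 4 — Larch becomes insolvent.
  Calder: +30 → 30 < 80
  Pike: +40 → 40 ≥ 30
Round 5 — Pike becomes insolvent.
  Calder: +40 → 70 < 80
  Kent: +55 → 120 ≥ 90
  Norton: +60 → 145 ≥ 120
Round 6 — Kent, Norton become insolvent.
No further insolvencies.

no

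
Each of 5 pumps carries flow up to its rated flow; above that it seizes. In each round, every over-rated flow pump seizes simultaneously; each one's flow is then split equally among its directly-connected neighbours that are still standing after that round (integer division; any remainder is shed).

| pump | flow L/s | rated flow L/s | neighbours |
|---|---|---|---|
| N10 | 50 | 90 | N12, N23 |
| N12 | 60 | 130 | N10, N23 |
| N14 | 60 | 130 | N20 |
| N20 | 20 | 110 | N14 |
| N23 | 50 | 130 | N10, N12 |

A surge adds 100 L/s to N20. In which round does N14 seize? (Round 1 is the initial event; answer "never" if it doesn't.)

Round 1 — N20 at 120 > 110. N20 seizes.
  N20 sheds 120 L/s to N14: 120 each.
    N14: 60+120 = 180 > 130
Round 2 — N14 seizes.
  N14 sheds 180 L/s: no online neighbours, lost.
No further seizures.

2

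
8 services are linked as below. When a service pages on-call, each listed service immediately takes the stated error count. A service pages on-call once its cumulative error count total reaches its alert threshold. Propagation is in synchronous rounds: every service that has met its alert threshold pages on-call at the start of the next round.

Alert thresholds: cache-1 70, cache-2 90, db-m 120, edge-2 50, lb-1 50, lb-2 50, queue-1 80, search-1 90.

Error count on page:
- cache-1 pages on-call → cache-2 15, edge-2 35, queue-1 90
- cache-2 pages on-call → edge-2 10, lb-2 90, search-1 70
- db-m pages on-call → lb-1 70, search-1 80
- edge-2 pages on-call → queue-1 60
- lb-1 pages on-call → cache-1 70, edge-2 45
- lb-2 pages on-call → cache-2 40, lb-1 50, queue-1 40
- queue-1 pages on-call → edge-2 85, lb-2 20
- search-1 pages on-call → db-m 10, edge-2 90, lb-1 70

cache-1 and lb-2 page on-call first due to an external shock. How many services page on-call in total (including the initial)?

5

Round 1 — cache-1, lb-2 page on-call (initial).
  cache-2: +15+40 → 55 < 90
  edge-2: +35 → 35 < 50
  lb-1: +50 → 50 ≥ 50
  queue-1: +90+40 → 130 ≥ 80
Round 2 — lb-1, queue-1 page on-call.
  edge-2: +45+85 → 165 ≥ 50
Round 3 — edge-2 pages on-call.
No further pages.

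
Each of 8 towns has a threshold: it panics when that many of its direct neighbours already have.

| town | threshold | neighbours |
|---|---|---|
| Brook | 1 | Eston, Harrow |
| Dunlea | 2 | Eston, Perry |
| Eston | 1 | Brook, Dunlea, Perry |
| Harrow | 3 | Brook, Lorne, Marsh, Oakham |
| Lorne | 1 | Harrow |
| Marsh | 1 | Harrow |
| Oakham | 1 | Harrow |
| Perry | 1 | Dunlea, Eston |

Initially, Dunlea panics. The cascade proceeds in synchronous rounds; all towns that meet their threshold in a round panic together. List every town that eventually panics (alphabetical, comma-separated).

Round 1 — Dunlea panics (initial).
Round 2 — checking thresholds:
  Eston: 1 of 3 neighbours ≥ 1, panics.
  Perry: 1 of 2 neighbours ≥ 1, panics.
Round 3 — checking thresholds:
  Brook: 1 of 2 neighbours ≥ 1, panics.
Round 4 — no new panics; cascade stops.

Brook, Dunlea, Eston, Perry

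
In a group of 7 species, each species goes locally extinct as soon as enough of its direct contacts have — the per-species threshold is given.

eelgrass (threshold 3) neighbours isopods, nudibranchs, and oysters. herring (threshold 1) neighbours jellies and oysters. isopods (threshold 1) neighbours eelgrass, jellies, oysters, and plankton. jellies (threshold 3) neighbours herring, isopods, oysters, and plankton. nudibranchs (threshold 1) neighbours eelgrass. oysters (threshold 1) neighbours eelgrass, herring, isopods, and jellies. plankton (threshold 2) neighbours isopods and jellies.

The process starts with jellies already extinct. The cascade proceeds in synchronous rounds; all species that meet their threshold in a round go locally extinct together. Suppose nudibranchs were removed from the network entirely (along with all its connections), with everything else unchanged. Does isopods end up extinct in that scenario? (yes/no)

With nudibranchs removed:
Round 1 — jellies goes locally extinct (initial).
Round 2 — checking thresholds:
  herring: 1 of 2 neighbours ≥ 1, goes locally extinct.
  isopods: 1 of 4 neighbours ≥ 1, goes locally extinct.
  oysters: 1 of 4 neighbours ≥ 1, goes locally extinct.
  plankton: 1 of 2 neighbours < 2, not yet.
Round 3 — checking thresholds:
  eelgrass: 2 of 2 neighbours < 3, not yet.
  plankton: 2 of 2 neighbours ≥ 2, goes locally extinct.
Round 4 — no new extinctions; cascade stops.

yes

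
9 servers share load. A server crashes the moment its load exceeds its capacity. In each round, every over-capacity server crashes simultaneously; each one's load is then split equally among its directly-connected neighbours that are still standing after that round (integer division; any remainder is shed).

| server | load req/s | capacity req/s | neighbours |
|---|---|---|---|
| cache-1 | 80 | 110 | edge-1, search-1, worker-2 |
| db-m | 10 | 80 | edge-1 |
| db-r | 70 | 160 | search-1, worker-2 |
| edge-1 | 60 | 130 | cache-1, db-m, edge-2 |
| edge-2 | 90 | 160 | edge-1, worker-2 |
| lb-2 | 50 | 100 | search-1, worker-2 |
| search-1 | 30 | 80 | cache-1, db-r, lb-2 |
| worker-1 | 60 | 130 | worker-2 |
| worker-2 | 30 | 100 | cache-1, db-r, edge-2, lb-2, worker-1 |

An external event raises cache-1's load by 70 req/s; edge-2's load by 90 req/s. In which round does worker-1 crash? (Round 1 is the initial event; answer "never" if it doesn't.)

never

Round 1 — cache-1 at 150 > 110; edge-2 at 180 > 160. cache-1, edge-2 crash.
  cache-1 sheds 150 req/s to edge-1, search-1, worker-2: 50 each.
    edge-1: 60+50 = 110 ≤ 130
    search-1: 30+50 = 80 ≤ 80
    worker-2: 30+50 = 80 ≤ 100
  edge-2 sheds 180 req/s to edge-1, worker-2: 90 each.
    edge-1: 110+90 = 200 > 130
    worker-2: 80+90 = 170 > 100
Round 2 — edge-1, worker-2 crash.
  edge-1 sheds 200 req/s to db-m: 200 each.
    db-m: 10+200 = 210 > 80
  worker-2 sheds 170 req/s to db-r, lb-2, worker-1: 56 each (2 lost).
    db-r: 70+56 = 126 ≤ 160
    lb-2: 50+56 = 106 > 100
    worker-1: 60+56 = 116 ≤ 130
Round 3 — db-m, lb-2 crash.
  db-m sheds 210 req/s: no online neighbours, lost.
  lb-2 sheds 106 req/s to search-1: 106 each.
    search-1: 80+106 = 186 > 80
Round 4 — search-1 crashes.
  search-1 sheds 186 req/s to db-r: 186 each.
    db-r: 126+186 = 312 > 160
Round 5 — db-r crashes.
  db-r sheds 312 req/s: no online neighbours, lost.
No further crashes.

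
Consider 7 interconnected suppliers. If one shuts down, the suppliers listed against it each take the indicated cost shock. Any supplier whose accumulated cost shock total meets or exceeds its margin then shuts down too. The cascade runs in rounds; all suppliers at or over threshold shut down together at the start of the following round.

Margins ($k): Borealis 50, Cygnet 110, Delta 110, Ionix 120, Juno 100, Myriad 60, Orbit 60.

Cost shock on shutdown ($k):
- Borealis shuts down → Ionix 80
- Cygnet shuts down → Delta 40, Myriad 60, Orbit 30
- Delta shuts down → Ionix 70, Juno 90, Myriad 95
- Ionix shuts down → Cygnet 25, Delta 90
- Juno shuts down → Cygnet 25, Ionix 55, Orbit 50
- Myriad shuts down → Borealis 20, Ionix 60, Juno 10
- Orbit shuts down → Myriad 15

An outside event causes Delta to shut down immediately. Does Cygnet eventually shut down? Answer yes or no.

no

Round 1 — Delta shuts down (initial).
  Ionix: +70 → 70 < 120
  Juno: +90 → 90 < 100
  Myriad: +95 → 95 ≥ 60
Round 2 — Myriad shuts down.
  Borealis: +20 → 20 < 50
  Ionix: +60 → 130 ≥ 120
  Juno: +10 → 100 ≥ 100
Round 3 — Ionix, Juno shut down.
  Cygnet: +25+25 → 50 < 110
  Orbit: +50 → 50 < 60
No further shutdowns.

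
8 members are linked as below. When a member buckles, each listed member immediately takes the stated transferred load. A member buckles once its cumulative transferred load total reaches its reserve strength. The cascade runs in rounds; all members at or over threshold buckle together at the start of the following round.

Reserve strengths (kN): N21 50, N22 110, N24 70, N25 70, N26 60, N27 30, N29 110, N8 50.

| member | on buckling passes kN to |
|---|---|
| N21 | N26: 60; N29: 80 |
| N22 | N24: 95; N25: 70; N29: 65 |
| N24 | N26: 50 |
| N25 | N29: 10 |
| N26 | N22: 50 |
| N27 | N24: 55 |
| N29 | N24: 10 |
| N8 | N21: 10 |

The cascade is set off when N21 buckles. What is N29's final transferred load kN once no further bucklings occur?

80

Round 1 — N21 buckles (initial).
  N26: +60 → 60 ≥ 60
  N29: +80 → 80 < 110
Round 2 — N26 buckles.
  N22: +50 → 50 < 110
No further bucklings.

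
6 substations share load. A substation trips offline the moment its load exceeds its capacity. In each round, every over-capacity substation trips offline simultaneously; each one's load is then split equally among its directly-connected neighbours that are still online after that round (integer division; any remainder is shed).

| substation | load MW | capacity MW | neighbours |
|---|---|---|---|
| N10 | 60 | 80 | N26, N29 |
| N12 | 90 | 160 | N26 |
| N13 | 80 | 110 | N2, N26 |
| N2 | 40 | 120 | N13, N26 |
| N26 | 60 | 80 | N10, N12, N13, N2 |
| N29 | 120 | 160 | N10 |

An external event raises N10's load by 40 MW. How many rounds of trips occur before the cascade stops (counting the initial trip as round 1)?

Round 1 — N10 at 100 > 80. N10 trips offline.
  N10 sheds 100 MW to N26, N29: 50 each.
    N26: 60+50 = 110 > 80
    N29: 120+50 = 170 > 160
Round 2 — N26, N29 trip offline.
  N26 sheds 110 MW to N12, N13, N2: 36 each (2 lost).
    N12: 90+36 = 126 ≤ 160
    N13: 80+36 = 116 > 110
    N2: 40+36 = 76 ≤ 120
  N29 sheds 170 MW: no online neighbours, lost.
Round 3 — N13 trips offline.
  N13 sheds 116 MW to N2: 116 each.
    N2: 76+116 = 192 > 120
Round 4 — N2 trips offline.
  N2 sheds 192 MW: no online neighbours, lost.
No further trips.

4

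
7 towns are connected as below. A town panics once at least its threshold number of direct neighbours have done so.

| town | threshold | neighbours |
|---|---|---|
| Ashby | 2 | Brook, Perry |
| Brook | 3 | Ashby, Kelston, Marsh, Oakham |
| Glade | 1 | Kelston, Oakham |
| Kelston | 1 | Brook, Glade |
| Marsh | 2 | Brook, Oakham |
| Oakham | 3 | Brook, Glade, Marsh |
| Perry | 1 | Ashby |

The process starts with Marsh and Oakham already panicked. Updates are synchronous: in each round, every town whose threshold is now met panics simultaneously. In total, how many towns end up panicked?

5

Round 1 — Marsh, Oakham panic (initial).
Round 2 — checking thresholds:
  Brook: 2 of 4 neighbours < 3, below threshold.
  Glade: 1 of 2 neighbours ≥ 1, panics.
Round 3 — checking thresholds:
  Brook: 2 of 4 neighbours < 3, below threshold.
  Kelston: 1 of 2 neighbours ≥ 1, panics.
Round 4 — checking thresholds:
  Brook: 3 of 4 neighbours ≥ 3, panics.
Round 5 — no new panics; cascade stops.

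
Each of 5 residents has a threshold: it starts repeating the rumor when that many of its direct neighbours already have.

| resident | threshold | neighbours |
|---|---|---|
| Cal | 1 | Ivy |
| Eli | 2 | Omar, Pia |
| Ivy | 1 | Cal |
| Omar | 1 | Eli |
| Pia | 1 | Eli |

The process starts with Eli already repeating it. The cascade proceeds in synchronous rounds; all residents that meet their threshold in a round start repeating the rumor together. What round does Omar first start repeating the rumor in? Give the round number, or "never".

Round 1 — Eli starts repeating the rumor (initial).
Round 2 — checking thresholds:
  Omar: 1 of 1 neighbours ≥ 1, starts repeating the rumor.
  Pia: 1 of 1 neighbours ≥ 1, starts repeating the rumor.
Round 3 — no new spreads; cascade stops.

2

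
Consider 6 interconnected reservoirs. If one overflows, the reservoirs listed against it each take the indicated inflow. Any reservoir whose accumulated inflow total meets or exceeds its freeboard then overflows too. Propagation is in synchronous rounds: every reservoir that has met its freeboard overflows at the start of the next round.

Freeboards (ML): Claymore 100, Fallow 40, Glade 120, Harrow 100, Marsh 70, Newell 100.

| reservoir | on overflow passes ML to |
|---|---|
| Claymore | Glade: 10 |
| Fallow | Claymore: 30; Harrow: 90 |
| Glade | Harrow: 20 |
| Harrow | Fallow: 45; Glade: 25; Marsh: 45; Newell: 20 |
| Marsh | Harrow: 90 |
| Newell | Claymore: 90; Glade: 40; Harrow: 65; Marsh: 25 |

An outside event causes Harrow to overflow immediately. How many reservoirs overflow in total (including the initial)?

2

Round 1 — Harrow overflows (initial).
  Fallow: +45 → 45 ≥ 40
  Glade: +25 → 25 < 120
  Marsh: +45 → 45 < 70
  Newell: +20 → 20 < 100
Round 2 — Fallow overflows.
  Claymore: +30 → 30 < 100
No further overflows.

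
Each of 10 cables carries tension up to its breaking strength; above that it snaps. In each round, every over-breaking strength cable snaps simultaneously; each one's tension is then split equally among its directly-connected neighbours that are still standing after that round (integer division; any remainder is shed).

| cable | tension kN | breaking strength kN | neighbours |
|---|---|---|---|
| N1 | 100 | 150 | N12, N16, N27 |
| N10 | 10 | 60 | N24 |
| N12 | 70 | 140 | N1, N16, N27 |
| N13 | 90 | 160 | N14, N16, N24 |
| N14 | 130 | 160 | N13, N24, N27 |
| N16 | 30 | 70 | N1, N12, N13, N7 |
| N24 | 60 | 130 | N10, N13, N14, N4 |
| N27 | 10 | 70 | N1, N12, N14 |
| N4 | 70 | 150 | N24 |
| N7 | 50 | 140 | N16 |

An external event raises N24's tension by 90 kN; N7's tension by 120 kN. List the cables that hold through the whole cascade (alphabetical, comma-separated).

Round 1 — N24 at 150 > 130; N7 at 170 > 140. N24, N7 snap.
  N24 sheds 150 kN to N10, N13, N14, N4: 37 each (2 lost).
    N10: 10+37 = 47 ≤ 60
    N13: 90+37 = 127 ≤ 160
    N14: 130+37 = 167 > 160
    N4: 70+37 = 107 ≤ 150
  N7 sheds 170 kN to N16: 170 each.
    N16: 30+170 = 200 > 70
Round 2 — N14, N16 snap.
  N14 sheds 167 kN to N13, N27: 83 each (1 lost).
    N13: 127+83 = 210 > 160
    N27: 10+83 = 93 > 70
  N16 sheds 200 kN to N1, N12, N13: 66 each (2 lost).
    N1: 100+66 = 166 > 150
    N12: 70+66 = 136 ≤ 140
    N13: 210+66 = 276 > 160
Round 3 — N1, N13, N27 snap.
  N1 sheds 166 kN to N12: 166 each.
    N12: 136+166 = 302 > 140
  N13 sheds 276 kN: no online neighbours, lost.
  N27 sheds 93 kN to N12: 93 each.
    N12: 302+93 = 395 > 140
Round 4 — N12 snaps.
  N12 sheds 395 kN: no online neighbours, lost.
No further breaks.

N10, N4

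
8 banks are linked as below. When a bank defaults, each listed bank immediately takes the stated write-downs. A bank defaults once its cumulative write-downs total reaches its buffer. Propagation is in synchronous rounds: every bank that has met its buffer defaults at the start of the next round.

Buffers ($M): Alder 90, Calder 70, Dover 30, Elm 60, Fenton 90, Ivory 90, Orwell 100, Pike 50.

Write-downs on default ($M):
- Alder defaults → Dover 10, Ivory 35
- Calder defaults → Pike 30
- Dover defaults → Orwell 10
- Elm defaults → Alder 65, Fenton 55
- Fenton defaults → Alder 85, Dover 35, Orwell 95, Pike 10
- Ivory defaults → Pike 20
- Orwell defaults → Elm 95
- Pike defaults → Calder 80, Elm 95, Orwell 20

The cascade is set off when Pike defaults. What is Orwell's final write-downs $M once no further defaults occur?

Round 1 — Pike defaults (initial).
  Calder: +80 → 80 ≥ 70
  Elm: +95 → 95 ≥ 60
  Orwell: +20 → 20 < 100
Round 2 — Calder, Elm default.
  Alder: +65 → 65 < 90
  Fenton: +55 → 55 < 90
No further defaults.

20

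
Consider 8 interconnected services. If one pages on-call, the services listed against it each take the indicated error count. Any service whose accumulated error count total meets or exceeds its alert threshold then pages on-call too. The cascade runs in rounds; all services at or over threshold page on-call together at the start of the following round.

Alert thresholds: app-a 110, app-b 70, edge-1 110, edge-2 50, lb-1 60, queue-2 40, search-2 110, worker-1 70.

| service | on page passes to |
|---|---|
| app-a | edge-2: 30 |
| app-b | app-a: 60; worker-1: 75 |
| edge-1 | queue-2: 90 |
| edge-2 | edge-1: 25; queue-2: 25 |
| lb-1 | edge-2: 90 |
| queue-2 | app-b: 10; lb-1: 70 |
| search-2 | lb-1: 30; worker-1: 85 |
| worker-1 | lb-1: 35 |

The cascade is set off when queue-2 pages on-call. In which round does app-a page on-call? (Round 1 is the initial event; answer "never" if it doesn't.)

never

Round 1 — queue-2 pages on-call (initial).
  app-b: +10 → 10 < 70
  lb-1: +70 → 70 ≥ 60
Round 2 — lb-1 pages on-call.
  edge-2: +90 → 90 ≥ 50
Round 3 — edge-2 pages on-call.
  edge-1: +25 → 25 < 110
No further pages.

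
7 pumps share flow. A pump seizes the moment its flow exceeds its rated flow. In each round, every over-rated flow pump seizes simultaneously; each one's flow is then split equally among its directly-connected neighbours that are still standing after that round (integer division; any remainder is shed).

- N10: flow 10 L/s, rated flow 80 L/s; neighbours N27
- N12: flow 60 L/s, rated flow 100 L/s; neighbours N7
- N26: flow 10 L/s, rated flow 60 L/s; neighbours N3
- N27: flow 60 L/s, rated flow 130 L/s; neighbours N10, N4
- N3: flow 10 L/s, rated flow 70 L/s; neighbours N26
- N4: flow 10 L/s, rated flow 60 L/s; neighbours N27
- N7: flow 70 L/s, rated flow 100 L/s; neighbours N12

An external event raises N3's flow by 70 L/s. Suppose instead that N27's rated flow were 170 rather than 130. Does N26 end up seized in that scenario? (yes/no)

With N27's rated flow at 170:
Round 1 — N3 at 80 > 70. N3 seizes.
  N3 sheds 80 L/s to N26: 80 each.
    N26: 10+80 = 90 > 60
Round 2 — N26 seizes.
  N26 sheds 90 L/s: no online neighbours, lost.
No further seizures.

yes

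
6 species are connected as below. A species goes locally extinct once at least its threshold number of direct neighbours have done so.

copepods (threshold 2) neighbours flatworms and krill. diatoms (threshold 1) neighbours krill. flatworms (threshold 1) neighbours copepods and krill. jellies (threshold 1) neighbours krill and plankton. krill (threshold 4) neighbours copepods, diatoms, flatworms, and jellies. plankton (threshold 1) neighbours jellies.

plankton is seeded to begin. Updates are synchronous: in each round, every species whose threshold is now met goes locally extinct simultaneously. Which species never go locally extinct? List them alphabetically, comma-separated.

Round 1 — plankton goes locally extinct (initial).
Round 2 — checking thresholds:
  jellies: 1 of 2 neighbours ≥ 1, goes locally extinct.
Round 3 — no new extinctions; cascade stops.

copepods, diatoms, flatworms, krill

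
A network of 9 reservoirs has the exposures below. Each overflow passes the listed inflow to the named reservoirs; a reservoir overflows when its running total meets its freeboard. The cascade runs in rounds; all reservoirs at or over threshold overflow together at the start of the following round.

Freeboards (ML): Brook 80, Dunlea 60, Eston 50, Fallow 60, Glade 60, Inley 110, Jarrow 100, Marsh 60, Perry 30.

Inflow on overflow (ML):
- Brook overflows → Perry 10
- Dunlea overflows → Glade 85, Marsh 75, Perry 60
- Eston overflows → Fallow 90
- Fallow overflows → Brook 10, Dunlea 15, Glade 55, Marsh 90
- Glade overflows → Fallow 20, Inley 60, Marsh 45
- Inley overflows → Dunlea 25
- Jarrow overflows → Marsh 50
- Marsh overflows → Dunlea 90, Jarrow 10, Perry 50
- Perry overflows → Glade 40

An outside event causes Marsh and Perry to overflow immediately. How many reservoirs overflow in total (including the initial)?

4

Round 1 — Marsh, Perry overflow (initial).
  Dunlea: +90 → 90 ≥ 60
  Glade: +40 → 40 < 60
  Jarrow: +10 → 10 < 100
Round 2 — Dunlea overflows.
  Glade: +85 → 125 ≥ 60
Round 3 — Glade overflows.
  Fallow: +20 → 20 < 60
  Inley: +60 → 60 < 110
No further overflows.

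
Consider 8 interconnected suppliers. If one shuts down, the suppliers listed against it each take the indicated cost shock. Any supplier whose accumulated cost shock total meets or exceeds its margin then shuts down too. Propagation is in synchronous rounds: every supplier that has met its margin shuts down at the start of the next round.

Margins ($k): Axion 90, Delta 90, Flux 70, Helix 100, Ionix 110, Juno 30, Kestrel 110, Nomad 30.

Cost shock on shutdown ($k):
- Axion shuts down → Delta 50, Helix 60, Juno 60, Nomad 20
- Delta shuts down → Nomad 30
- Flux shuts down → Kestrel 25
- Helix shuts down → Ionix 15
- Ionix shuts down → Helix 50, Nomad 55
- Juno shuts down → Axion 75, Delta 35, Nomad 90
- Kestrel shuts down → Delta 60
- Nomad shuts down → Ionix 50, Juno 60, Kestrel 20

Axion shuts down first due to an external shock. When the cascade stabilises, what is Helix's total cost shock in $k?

Round 1 — Axion shuts down (initial).
  Delta: +50 → 50 < 90
  Helix: +60 → 60 < 100
  Juno: +60 → 60 ≥ 30
  Nomad: +20 → 20 < 30
Round 2 — Juno shuts down.
  Delta: +35 → 85 < 90
  Nomad: +90 → 110 ≥ 30
Round 3 — Nomad shuts down.
  Ionix: +50 → 50 < 110
  Kestrel: +20 → 20 < 110
No further shutdowns.

60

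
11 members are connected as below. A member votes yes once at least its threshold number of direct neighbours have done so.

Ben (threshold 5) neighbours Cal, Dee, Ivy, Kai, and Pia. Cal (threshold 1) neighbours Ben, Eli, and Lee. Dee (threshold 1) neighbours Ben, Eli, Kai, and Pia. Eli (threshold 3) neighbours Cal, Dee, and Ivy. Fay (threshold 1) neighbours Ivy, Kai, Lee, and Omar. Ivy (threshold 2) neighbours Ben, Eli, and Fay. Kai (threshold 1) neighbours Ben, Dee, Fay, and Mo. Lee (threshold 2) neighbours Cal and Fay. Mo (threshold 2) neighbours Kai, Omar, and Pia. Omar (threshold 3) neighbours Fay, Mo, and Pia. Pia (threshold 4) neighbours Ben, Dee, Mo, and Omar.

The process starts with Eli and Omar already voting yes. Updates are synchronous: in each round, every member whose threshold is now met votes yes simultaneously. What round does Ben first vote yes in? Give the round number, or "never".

Round 1 — Eli, Omar vote yes (initial).
Round 2 — checking thresholds:
  Cal: 1 of 3 neighbours ≥ 1, votes yes.
  Dee: 1 of 4 neighbours ≥ 1, votes yes.
  Fay: 1 of 4 neighbours ≥ 1, votes yes.
  Ivy: 1 of 3 neighbours < 2, not yet.
  Mo: 1 of 3 neighbours < 2, not yet.
  Pia: 1 of 4 neighbours < 4, not yet.
Round 3 — checking thresholds:
  Ben: 2 of 5 neighbours < 5, not yet.
  Ivy: 2 of 3 neighbours ≥ 2, votes yes.
  Kai: 2 of 4 neighbours ≥ 1, votes yes.
  Lee: 2 of 2 neighbours ≥ 2, votes yes.
  Mo: 1 of 3 neighbours < 2, not yet.
  Pia: 2 of 4 neighbours < 4, not yet.
Round 4 — checking thresholds:
  Ben: 4 of 5 neighbours < 5, not yet.
  Mo: 2 of 3 neighbours ≥ 2, votes yes.
  Pia: 2 of 4 neighbours < 4, not yet.
Round 5 — no new yes votes; cascade stops.

never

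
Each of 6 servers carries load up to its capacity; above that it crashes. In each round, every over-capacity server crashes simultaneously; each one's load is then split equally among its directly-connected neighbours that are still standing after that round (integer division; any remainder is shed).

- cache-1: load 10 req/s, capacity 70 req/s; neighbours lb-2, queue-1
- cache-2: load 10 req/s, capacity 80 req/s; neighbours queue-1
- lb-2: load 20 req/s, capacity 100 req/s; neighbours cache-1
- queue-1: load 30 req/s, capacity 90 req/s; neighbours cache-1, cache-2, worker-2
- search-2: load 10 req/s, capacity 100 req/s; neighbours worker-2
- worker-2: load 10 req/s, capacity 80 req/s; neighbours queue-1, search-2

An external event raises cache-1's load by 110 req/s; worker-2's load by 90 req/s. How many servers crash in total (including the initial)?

4

Round 1 — cache-1 at 120 > 70; worker-2 at 100 > 80. cache-1, worker-2 crash.
  cache-1 sheds 120 req/s to lb-2, queue-1: 60 each.
    lb-2: 20+60 = 80 ≤ 100
    queue-1: 30+60 = 90 ≤ 90
  worker-2 sheds 100 req/s to queue-1, search-2: 50 each.
    queue-1: 90+50 = 140 > 90
    search-2: 10+50 = 60 ≤ 100
Round 2 — queue-1 crashes.
  queue-1 sheds 140 req/s to cache-2: 140 each.
    cache-2: 10+140 = 150 > 80
Round 3 — cache-2 crashes.
  cache-2 sheds 150 req/s: no online neighbours, lost.
No further crashes.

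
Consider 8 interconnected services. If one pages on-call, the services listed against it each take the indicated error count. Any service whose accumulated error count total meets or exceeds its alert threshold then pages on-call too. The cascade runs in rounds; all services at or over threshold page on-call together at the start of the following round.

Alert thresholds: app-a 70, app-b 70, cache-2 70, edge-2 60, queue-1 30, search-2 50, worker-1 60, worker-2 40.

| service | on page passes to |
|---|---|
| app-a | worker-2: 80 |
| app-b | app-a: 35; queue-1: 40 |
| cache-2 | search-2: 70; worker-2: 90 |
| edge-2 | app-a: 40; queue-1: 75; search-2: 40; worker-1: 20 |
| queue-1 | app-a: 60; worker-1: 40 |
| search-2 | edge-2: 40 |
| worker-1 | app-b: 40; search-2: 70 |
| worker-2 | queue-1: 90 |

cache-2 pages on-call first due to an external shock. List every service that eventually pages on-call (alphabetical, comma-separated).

Round 1 — cache-2 pages on-call (initial).
  search-2: +70 → 70 ≥ 50
  worker-2: +90 → 90 ≥ 40
Round 2 — search-2, worker-2 page on-call.
  edge-2: +40 → 40 < 60
  queue-1: +90 → 90 ≥ 30
Round 3 — queue-1 pages on-call.
  app-a: +60 → 60 < 70
  worker-1: +40 → 40 < 60
No further pages.

cache-2, queue-1, search-2, worker-2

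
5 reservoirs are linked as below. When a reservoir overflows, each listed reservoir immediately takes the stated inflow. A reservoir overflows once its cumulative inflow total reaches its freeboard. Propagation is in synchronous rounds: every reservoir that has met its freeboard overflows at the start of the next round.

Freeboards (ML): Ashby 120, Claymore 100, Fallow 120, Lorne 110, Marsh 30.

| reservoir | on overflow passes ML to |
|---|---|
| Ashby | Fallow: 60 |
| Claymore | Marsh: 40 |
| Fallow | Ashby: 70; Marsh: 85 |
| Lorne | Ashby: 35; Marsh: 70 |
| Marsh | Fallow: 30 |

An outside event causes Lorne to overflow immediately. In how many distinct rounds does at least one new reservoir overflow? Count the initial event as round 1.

Round 1 — Lorne overflows (initial).
  Ashby: +35 → 35 < 120
  Marsh: +70 → 70 ≥ 30
Round 2 — Marsh overflows.
  Fallow: +30 → 30 < 120
No further overflows.

2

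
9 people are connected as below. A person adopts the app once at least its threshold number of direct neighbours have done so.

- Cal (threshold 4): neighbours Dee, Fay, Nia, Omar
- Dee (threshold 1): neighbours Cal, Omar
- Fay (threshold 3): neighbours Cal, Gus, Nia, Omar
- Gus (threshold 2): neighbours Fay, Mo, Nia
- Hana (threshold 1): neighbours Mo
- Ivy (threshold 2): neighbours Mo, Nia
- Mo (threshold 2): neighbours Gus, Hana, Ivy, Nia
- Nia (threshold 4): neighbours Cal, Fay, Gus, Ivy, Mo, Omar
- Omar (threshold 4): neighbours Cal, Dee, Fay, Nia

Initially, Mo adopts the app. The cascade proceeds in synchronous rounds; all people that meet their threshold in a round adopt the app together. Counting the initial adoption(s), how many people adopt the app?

Round 1 — Mo adopts the app (initial).
Round 2 — checking thresholds:
  Gus: 1 of 3 neighbours < 2, below threshold.
  Hana: 1 of 1 neighbours ≥ 1, adopts the app.
  Ivy: 1 of 2 neighbours < 2, below threshold.
  Nia: 1 of 6 neighbours < 4, below threshold.
Round 3 — no new adoptions; cascade stops.

2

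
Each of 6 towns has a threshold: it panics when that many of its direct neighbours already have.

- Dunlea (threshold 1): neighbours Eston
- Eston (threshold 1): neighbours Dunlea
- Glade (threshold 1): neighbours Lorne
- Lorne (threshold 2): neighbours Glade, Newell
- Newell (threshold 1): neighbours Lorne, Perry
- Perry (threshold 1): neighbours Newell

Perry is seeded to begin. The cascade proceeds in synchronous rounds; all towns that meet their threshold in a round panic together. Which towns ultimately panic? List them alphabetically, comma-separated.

Round 1 — Perry panics (initial).
Round 2 — checking thresholds:
  Newell: 1 of 2 neighbours ≥ 1, panics.
Round 3 — no new panics; cascade stops.

Newell, Perry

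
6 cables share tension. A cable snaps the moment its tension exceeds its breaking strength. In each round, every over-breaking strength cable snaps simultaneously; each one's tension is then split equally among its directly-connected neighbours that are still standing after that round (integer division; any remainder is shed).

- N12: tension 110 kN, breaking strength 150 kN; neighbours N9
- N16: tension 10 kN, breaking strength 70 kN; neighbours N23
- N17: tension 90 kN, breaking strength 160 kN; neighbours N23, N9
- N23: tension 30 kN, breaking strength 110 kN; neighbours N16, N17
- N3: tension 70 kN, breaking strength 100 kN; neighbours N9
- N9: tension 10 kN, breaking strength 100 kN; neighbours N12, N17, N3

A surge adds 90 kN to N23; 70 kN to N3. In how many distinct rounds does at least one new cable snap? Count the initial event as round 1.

Round 1 — N23 at 120 > 110; N3 at 140 > 100. N23, N3 snap.
  N23 sheds 120 kN to N16, N17: 60 each.
    N16: 10+60 = 70 ≤ 70
    N17: 90+60 = 150 ≤ 160
  N3 sheds 140 kN to N9: 140 each.
    N9: 10+140 = 150 > 100
Round 2 — N9 snaps.
  N9 sheds 150 kN to N12, N17: 75 each.
    N12: 110+75 = 185 > 150
    N17: 150+75 = 225 > 160
Round 3 — N12, N17 snap.
  N12 sheds 185 kN: no online neighbours, lost.
  N17 sheds 225 kN: no online neighbours, lost.
No further breaks.

3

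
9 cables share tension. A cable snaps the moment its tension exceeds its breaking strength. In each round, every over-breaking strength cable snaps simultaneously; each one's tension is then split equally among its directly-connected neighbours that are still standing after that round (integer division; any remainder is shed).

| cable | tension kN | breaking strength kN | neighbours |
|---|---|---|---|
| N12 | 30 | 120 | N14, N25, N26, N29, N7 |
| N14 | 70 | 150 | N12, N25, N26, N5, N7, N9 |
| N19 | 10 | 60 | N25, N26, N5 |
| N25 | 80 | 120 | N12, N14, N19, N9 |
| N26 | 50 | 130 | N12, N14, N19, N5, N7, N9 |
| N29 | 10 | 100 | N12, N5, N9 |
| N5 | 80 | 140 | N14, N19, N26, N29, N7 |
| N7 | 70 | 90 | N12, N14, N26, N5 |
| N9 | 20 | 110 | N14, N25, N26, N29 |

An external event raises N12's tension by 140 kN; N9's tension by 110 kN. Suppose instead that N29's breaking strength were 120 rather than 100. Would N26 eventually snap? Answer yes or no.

With N29's breaking strength at 120:
Round 1 — N12 at 170 > 120; N9 at 130 > 110. N12, N9 snap.
  N12 sheds 170 kN to N14, N25, N26, N29, N7: 34 each.
    N14: 70+34 = 104 ≤ 150
    N25: 80+34 = 114 ≤ 120
    N26: 50+34 = 84 ≤ 130
    N29: 10+34 = 44 ≤ 120
    N7: 70+34 = 104 > 90
  N9 sheds 130 kN to N14, N25, N26, N29: 32 each (2 lost).
    N14: 104+32 = 136 ≤ 150
    N25: 114+32 = 146 > 120
    N26: 84+32 = 116 ≤ 130
    N29: 44+32 = 76 ≤ 120
Round 2 — N25, N7 snap.
  N25 sheds 146 kN to N14, N19: 73 each.
    N14: 136+73 = 209 > 150
    N19: 10+73 = 83 > 60
  N7 sheds 104 kN to N14, N26, N5: 34 each (2 lost).
    N14: 209+34 = 243 > 150
    N26: 116+34 = 150 > 130
    N5: 80+34 = 114 ≤ 140
Round 3 — N14, N19, N26 snap.
  N14 sheds 243 kN to N5: 243 each.
    N5: 114+243 = 357 > 140
  N19 sheds 83 kN to N5: 83 each.
    N5: 357+83 = 440 > 140
  N26 sheds 150 kN to N5: 150 each.
    N5: 440+150 = 590 > 140
Round 4 — N5 snaps.
  N5 sheds 590 kN to N29: 590 each.
    N29: 76+590 = 666 > 120
Round 5 — N29 snaps.
  N29 sheds 666 kN: no online neighbours, lost.
No further breaks.

yes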